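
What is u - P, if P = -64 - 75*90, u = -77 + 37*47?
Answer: 8476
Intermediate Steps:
u = 1662 (u = -77 + 1739 = 1662)
P = -6814 (P = -64 - 6750 = -6814)
u - P = 1662 - 1*(-6814) = 1662 + 6814 = 8476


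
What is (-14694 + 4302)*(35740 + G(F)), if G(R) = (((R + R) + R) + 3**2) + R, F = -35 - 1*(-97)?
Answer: -374080824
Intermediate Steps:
F = 62 (F = -35 + 97 = 62)
G(R) = 9 + 4*R (G(R) = ((2*R + R) + 9) + R = (3*R + 9) + R = (9 + 3*R) + R = 9 + 4*R)
(-14694 + 4302)*(35740 + G(F)) = (-14694 + 4302)*(35740 + (9 + 4*62)) = -10392*(35740 + (9 + 248)) = -10392*(35740 + 257) = -10392*35997 = -374080824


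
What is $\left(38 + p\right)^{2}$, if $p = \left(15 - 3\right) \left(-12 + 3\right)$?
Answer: $4900$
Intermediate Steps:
$p = -108$ ($p = 12 \left(-9\right) = -108$)
$\left(38 + p\right)^{2} = \left(38 - 108\right)^{2} = \left(-70\right)^{2} = 4900$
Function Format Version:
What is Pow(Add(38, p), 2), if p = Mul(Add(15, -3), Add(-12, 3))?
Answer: 4900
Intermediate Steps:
p = -108 (p = Mul(12, -9) = -108)
Pow(Add(38, p), 2) = Pow(Add(38, -108), 2) = Pow(-70, 2) = 4900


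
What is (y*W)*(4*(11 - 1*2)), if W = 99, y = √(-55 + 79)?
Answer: 7128*√6 ≈ 17460.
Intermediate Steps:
y = 2*√6 (y = √24 = 2*√6 ≈ 4.8990)
(y*W)*(4*(11 - 1*2)) = ((2*√6)*99)*(4*(11 - 1*2)) = (198*√6)*(4*(11 - 2)) = (198*√6)*(4*9) = (198*√6)*36 = 7128*√6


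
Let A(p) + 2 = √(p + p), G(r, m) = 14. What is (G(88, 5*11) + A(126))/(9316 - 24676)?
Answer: -1/1280 - √7/2560 ≈ -0.0018147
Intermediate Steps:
A(p) = -2 + √2*√p (A(p) = -2 + √(p + p) = -2 + √(2*p) = -2 + √2*√p)
(G(88, 5*11) + A(126))/(9316 - 24676) = (14 + (-2 + √2*√126))/(9316 - 24676) = (14 + (-2 + √2*(3*√14)))/(-15360) = (14 + (-2 + 6*√7))*(-1/15360) = (12 + 6*√7)*(-1/15360) = -1/1280 - √7/2560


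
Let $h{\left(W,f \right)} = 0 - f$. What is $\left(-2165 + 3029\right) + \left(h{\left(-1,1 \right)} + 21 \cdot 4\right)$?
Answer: $947$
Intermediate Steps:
$h{\left(W,f \right)} = - f$
$\left(-2165 + 3029\right) + \left(h{\left(-1,1 \right)} + 21 \cdot 4\right) = \left(-2165 + 3029\right) + \left(\left(-1\right) 1 + 21 \cdot 4\right) = 864 + \left(-1 + 84\right) = 864 + 83 = 947$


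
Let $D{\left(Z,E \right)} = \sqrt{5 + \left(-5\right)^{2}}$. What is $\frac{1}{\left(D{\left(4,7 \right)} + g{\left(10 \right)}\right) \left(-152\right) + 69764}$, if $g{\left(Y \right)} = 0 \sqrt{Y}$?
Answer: $\frac{17441}{1216580644} + \frac{19 \sqrt{30}}{608290322} \approx 1.4507 \cdot 10^{-5}$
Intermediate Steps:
$g{\left(Y \right)} = 0$
$D{\left(Z,E \right)} = \sqrt{30}$ ($D{\left(Z,E \right)} = \sqrt{5 + 25} = \sqrt{30}$)
$\frac{1}{\left(D{\left(4,7 \right)} + g{\left(10 \right)}\right) \left(-152\right) + 69764} = \frac{1}{\left(\sqrt{30} + 0\right) \left(-152\right) + 69764} = \frac{1}{\sqrt{30} \left(-152\right) + 69764} = \frac{1}{- 152 \sqrt{30} + 69764} = \frac{1}{69764 - 152 \sqrt{30}}$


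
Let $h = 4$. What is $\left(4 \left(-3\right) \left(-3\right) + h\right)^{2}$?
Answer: $1600$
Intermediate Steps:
$\left(4 \left(-3\right) \left(-3\right) + h\right)^{2} = \left(4 \left(-3\right) \left(-3\right) + 4\right)^{2} = \left(\left(-12\right) \left(-3\right) + 4\right)^{2} = \left(36 + 4\right)^{2} = 40^{2} = 1600$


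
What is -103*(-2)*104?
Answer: 21424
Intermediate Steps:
-103*(-2)*104 = 206*104 = 21424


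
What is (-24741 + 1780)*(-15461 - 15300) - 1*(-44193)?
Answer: 706347514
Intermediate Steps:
(-24741 + 1780)*(-15461 - 15300) - 1*(-44193) = -22961*(-30761) + 44193 = 706303321 + 44193 = 706347514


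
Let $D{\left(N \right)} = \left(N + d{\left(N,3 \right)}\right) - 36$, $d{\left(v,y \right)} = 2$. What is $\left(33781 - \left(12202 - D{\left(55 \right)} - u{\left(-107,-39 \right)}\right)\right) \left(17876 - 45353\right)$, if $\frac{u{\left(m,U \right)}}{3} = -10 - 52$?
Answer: $-588392478$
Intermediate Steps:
$u{\left(m,U \right)} = -186$ ($u{\left(m,U \right)} = 3 \left(-10 - 52\right) = 3 \left(-62\right) = -186$)
$D{\left(N \right)} = -34 + N$ ($D{\left(N \right)} = \left(N + 2\right) - 36 = \left(2 + N\right) - 36 = -34 + N$)
$\left(33781 - \left(12202 - D{\left(55 \right)} - u{\left(-107,-39 \right)}\right)\right) \left(17876 - 45353\right) = \left(33781 + \left(\left(\left(-34 + 55\right) - 186\right) - 12202\right)\right) \left(17876 - 45353\right) = \left(33781 + \left(\left(21 - 186\right) - 12202\right)\right) \left(-27477\right) = \left(33781 - 12367\right) \left(-27477\right) = 21414 \left(-27477\right) = -588392478$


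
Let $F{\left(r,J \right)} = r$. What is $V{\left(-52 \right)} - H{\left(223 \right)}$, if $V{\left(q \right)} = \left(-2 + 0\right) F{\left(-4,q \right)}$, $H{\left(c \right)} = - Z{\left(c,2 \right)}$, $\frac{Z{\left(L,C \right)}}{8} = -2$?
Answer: $-8$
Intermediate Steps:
$Z{\left(L,C \right)} = -16$ ($Z{\left(L,C \right)} = 8 \left(-2\right) = -16$)
$H{\left(c \right)} = 16$ ($H{\left(c \right)} = \left(-1\right) \left(-16\right) = 16$)
$V{\left(q \right)} = 8$ ($V{\left(q \right)} = \left(-2 + 0\right) \left(-4\right) = \left(-2\right) \left(-4\right) = 8$)
$V{\left(-52 \right)} - H{\left(223 \right)} = 8 - 16 = -8$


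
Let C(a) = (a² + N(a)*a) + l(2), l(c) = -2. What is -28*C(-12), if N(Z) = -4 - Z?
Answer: -1288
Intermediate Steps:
C(a) = -2 + a² + a*(-4 - a) (C(a) = (a² + (-4 - a)*a) - 2 = (a² + a*(-4 - a)) - 2 = -2 + a² + a*(-4 - a))
-28*C(-12) = -28*(-2 - 4*(-12)) = -28*(-2 + 48) = -28*46 = -1288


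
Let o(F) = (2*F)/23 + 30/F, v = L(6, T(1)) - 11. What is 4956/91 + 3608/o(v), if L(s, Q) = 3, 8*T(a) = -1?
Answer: -4025596/5317 ≈ -757.12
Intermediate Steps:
T(a) = -⅛ (T(a) = (⅛)*(-1) = -⅛)
v = -8 (v = 3 - 11 = -8)
o(F) = 30/F + 2*F/23 (o(F) = (2*F)*(1/23) + 30/F = 2*F/23 + 30/F = 30/F + 2*F/23)
4956/91 + 3608/o(v) = 4956/91 + 3608/(30/(-8) + (2/23)*(-8)) = 4956*(1/91) + 3608/(30*(-⅛) - 16/23) = 708/13 + 3608/(-15/4 - 16/23) = 708/13 + 3608/(-409/92) = 708/13 + 3608*(-92/409) = 708/13 - 331936/409 = -4025596/5317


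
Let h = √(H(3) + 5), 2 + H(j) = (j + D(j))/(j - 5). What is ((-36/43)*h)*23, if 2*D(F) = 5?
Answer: -414/43 ≈ -9.6279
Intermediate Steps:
D(F) = 5/2 (D(F) = (½)*5 = 5/2)
H(j) = -2 + (5/2 + j)/(-5 + j) (H(j) = -2 + (j + 5/2)/(j - 5) = -2 + (5/2 + j)/(-5 + j))
h = ½ (h = √((25/2 - 1*3)/(-5 + 3) + 5) = √((25/2 - 3)/(-2) + 5) = √(-½*19/2 + 5) = √(-19/4 + 5) = √(¼) = ½ ≈ 0.50000)
((-36/43)*h)*23 = (-36/43*(½))*23 = (-36*1/43*(½))*23 = -36/43*½*23 = -18/43*23 = -414/43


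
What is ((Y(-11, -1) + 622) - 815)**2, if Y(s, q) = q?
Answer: 37636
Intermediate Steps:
((Y(-11, -1) + 622) - 815)**2 = ((-1 + 622) - 815)**2 = (621 - 815)**2 = (-194)**2 = 37636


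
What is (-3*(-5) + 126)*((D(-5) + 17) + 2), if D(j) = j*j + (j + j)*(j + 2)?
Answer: 10434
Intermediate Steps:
D(j) = j² + 2*j*(2 + j) (D(j) = j² + (2*j)*(2 + j) = j² + 2*j*(2 + j))
(-3*(-5) + 126)*((D(-5) + 17) + 2) = (-3*(-5) + 126)*((-5*(4 + 3*(-5)) + 17) + 2) = (15 + 126)*((-5*(4 - 15) + 17) + 2) = 141*((-5*(-11) + 17) + 2) = 141*((55 + 17) + 2) = 141*(72 + 2) = 141*74 = 10434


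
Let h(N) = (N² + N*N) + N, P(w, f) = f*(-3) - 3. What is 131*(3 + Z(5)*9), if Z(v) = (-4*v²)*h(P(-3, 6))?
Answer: -101511507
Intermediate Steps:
P(w, f) = -3 - 3*f (P(w, f) = -3*f - 3 = -3 - 3*f)
h(N) = N + 2*N² (h(N) = (N² + N²) + N = 2*N² + N = N + 2*N²)
Z(v) = -3444*v² (Z(v) = (-4*v²)*((-3 - 3*6)*(1 + 2*(-3 - 3*6))) = (-4*v²)*((-3 - 18)*(1 + 2*(-3 - 18))) = (-4*v²)*(-21*(1 + 2*(-21))) = (-4*v²)*(-21*(1 - 42)) = (-4*v²)*(-21*(-41)) = -4*v²*861 = -3444*v²)
131*(3 + Z(5)*9) = 131*(3 - 3444*5²*9) = 131*(3 - 3444*25*9) = 131*(3 - 86100*9) = 131*(3 - 774900) = 131*(-774897) = -101511507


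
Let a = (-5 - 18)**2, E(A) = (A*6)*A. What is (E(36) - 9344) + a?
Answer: -1039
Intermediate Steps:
E(A) = 6*A**2 (E(A) = (6*A)*A = 6*A**2)
a = 529 (a = (-23)**2 = 529)
(E(36) - 9344) + a = (6*36**2 - 9344) + 529 = (6*1296 - 9344) + 529 = (7776 - 9344) + 529 = -1568 + 529 = -1039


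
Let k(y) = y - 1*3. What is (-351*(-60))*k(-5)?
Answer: -168480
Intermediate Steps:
k(y) = -3 + y (k(y) = y - 3 = -3 + y)
(-351*(-60))*k(-5) = (-351*(-60))*(-3 - 5) = 21060*(-8) = -168480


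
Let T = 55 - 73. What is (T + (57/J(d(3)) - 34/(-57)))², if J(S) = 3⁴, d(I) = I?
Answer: 73393489/263169 ≈ 278.88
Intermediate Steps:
T = -18
J(S) = 81
(T + (57/J(d(3)) - 34/(-57)))² = (-18 + (57/81 - 34/(-57)))² = (-18 + (57*(1/81) - 34*(-1/57)))² = (-18 + (19/27 + 34/57))² = (-18 + 667/513)² = (-8567/513)² = 73393489/263169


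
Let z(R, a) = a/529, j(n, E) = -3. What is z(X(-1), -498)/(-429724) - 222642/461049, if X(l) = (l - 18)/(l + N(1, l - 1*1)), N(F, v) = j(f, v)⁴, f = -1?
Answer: -8435273252505/17467916838634 ≈ -0.48290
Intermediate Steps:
N(F, v) = 81 (N(F, v) = (-3)⁴ = 81)
X(l) = (-18 + l)/(81 + l) (X(l) = (l - 18)/(l + 81) = (-18 + l)/(81 + l))
z(R, a) = a/529 (z(R, a) = a*(1/529) = a/529)
z(X(-1), -498)/(-429724) - 222642/461049 = ((1/529)*(-498))/(-429724) - 222642/461049 = -498/529*(-1/429724) - 222642*1/461049 = 249/113661998 - 74214/153683 = -8435273252505/17467916838634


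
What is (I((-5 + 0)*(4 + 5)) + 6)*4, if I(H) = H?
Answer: -156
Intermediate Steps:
(I((-5 + 0)*(4 + 5)) + 6)*4 = ((-5 + 0)*(4 + 5) + 6)*4 = (-5*9 + 6)*4 = (-45 + 6)*4 = -39*4 = -156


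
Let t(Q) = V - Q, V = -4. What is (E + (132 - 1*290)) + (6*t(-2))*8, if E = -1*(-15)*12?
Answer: -74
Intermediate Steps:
E = 180 (E = 15*12 = 180)
t(Q) = -4 - Q
(E + (132 - 1*290)) + (6*t(-2))*8 = (180 + (132 - 1*290)) + (6*(-4 - 1*(-2)))*8 = (180 + (132 - 290)) + (6*(-4 + 2))*8 = (180 - 158) + (6*(-2))*8 = 22 - 12*8 = 22 - 96 = -74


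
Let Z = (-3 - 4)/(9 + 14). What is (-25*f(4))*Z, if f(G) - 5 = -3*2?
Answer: -175/23 ≈ -7.6087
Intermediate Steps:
f(G) = -1 (f(G) = 5 - 3*2 = 5 - 6 = -1)
Z = -7/23 ≈ -0.30435
(-25*f(4))*Z = -25*(-1)*(-7/23) = 25*(-7/23) = -175/23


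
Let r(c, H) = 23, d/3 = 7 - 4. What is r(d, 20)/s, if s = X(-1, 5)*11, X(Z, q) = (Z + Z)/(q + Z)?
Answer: -46/11 ≈ -4.1818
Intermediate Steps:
X(Z, q) = 2*Z/(Z + q) (X(Z, q) = (2*Z)/(Z + q) = 2*Z/(Z + q))
d = 9 (d = 3*(7 - 4) = 3*3 = 9)
s = -11/2 (s = (2*(-1)/(-1 + 5))*11 = (2*(-1)/4)*11 = (2*(-1)*(¼))*11 = -½*11 = -11/2 ≈ -5.5000)
r(d, 20)/s = 23/(-11/2) = 23*(-2/11) = -46/11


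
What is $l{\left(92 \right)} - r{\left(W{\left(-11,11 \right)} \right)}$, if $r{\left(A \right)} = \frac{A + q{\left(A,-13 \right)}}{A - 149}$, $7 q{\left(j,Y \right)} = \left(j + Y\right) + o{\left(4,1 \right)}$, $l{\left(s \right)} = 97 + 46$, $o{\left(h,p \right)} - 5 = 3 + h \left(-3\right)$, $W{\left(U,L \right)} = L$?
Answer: $\frac{138209}{966} \approx 143.07$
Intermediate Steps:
$o{\left(h,p \right)} = 8 - 3 h$ ($o{\left(h,p \right)} = 5 + \left(3 + h \left(-3\right)\right) = 5 - \left(-3 + 3 h\right) = 8 - 3 h$)
$l{\left(s \right)} = 143$
$q{\left(j,Y \right)} = - \frac{4}{7} + \frac{Y}{7} + \frac{j}{7}$ ($q{\left(j,Y \right)} = \frac{\left(j + Y\right) + \left(8 - 12\right)}{7} = \frac{\left(Y + j\right) + \left(8 - 12\right)}{7} = \frac{\left(Y + j\right) - 4}{7} = \frac{-4 + Y + j}{7} = - \frac{4}{7} + \frac{Y}{7} + \frac{j}{7}$)
$r{\left(A \right)} = \frac{- \frac{17}{7} + \frac{8 A}{7}}{-149 + A}$ ($r{\left(A \right)} = \frac{A + \left(- \frac{4}{7} + \frac{1}{7} \left(-13\right) + \frac{A}{7}\right)}{A - 149} = \frac{A - \left(\frac{17}{7} - \frac{A}{7}\right)}{-149 + A} = \frac{A + \left(- \frac{17}{7} + \frac{A}{7}\right)}{-149 + A} = \frac{- \frac{17}{7} + \frac{8 A}{7}}{-149 + A}$)
$l{\left(92 \right)} - r{\left(W{\left(-11,11 \right)} \right)} = 143 - \frac{-17 + 8 \cdot 11}{7 \left(-149 + 11\right)} = 143 - \frac{-17 + 88}{7 \left(-138\right)} = 143 - \frac{1}{7} \left(- \frac{1}{138}\right) 71 = 143 - - \frac{71}{966} = 143 + \frac{71}{966} = \frac{138209}{966}$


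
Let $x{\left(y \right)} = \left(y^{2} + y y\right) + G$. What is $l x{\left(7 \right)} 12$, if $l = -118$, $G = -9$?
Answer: $-126024$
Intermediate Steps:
$x{\left(y \right)} = -9 + 2 y^{2}$ ($x{\left(y \right)} = \left(y^{2} + y y\right) - 9 = \left(y^{2} + y^{2}\right) - 9 = 2 y^{2} - 9 = -9 + 2 y^{2}$)
$l x{\left(7 \right)} 12 = - 118 \left(-9 + 2 \cdot 7^{2}\right) 12 = - 118 \left(-9 + 2 \cdot 49\right) 12 = - 118 \left(-9 + 98\right) 12 = \left(-118\right) 89 \cdot 12 = \left(-10502\right) 12 = -126024$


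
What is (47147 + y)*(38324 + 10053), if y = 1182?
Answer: 2338012033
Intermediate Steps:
(47147 + y)*(38324 + 10053) = (47147 + 1182)*(38324 + 10053) = 48329*48377 = 2338012033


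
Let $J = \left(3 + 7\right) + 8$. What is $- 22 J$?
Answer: $-396$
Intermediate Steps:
$J = 18$ ($J = 10 + 8 = 18$)
$- 22 J = \left(-22\right) 18 = -396$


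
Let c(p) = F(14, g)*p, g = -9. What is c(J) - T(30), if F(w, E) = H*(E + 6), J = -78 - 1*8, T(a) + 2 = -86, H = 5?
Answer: 1378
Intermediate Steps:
T(a) = -88 (T(a) = -2 - 86 = -88)
J = -86 (J = -78 - 8 = -86)
F(w, E) = 30 + 5*E (F(w, E) = 5*(E + 6) = 5*(6 + E) = 30 + 5*E)
c(p) = -15*p (c(p) = (30 + 5*(-9))*p = (30 - 45)*p = -15*p)
c(J) - T(30) = -15*(-86) - 1*(-88) = 1290 + 88 = 1378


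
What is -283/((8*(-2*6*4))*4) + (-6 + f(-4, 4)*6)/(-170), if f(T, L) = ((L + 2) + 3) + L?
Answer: -31241/130560 ≈ -0.23928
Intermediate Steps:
f(T, L) = 5 + 2*L (f(T, L) = ((2 + L) + 3) + L = (5 + L) + L = 5 + 2*L)
-283/((8*(-2*6*4))*4) + (-6 + f(-4, 4)*6)/(-170) = -283/((8*(-2*6*4))*4) + (-6 + (5 + 2*4)*6)/(-170) = -283/((8*(-12*4))*4) + (-6 + (5 + 8)*6)*(-1/170) = -283/((8*(-48))*4) + (-6 + 13*6)*(-1/170) = -283/((-384*4)) + (-6 + 78)*(-1/170) = -283/(-1536) + 72*(-1/170) = -283*(-1/1536) - 36/85 = 283/1536 - 36/85 = -31241/130560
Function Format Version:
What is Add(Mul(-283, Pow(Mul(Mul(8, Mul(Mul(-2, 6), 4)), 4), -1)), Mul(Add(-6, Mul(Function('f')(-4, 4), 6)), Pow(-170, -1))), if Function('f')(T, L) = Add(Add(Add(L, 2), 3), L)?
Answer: Rational(-31241, 130560) ≈ -0.23928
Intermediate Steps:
Function('f')(T, L) = Add(5, Mul(2, L)) (Function('f')(T, L) = Add(Add(Add(2, L), 3), L) = Add(Add(5, L), L) = Add(5, Mul(2, L)))
Add(Mul(-283, Pow(Mul(Mul(8, Mul(Mul(-2, 6), 4)), 4), -1)), Mul(Add(-6, Mul(Function('f')(-4, 4), 6)), Pow(-170, -1))) = Add(Mul(-283, Pow(Mul(Mul(8, Mul(Mul(-2, 6), 4)), 4), -1)), Mul(Add(-6, Mul(Add(5, Mul(2, 4)), 6)), Pow(-170, -1))) = Add(Mul(-283, Pow(Mul(Mul(8, Mul(-12, 4)), 4), -1)), Mul(Add(-6, Mul(Add(5, 8), 6)), Rational(-1, 170))) = Add(Mul(-283, Pow(Mul(Mul(8, -48), 4), -1)), Mul(Add(-6, Mul(13, 6)), Rational(-1, 170))) = Add(Mul(-283, Pow(Mul(-384, 4), -1)), Mul(Add(-6, 78), Rational(-1, 170))) = Add(Mul(-283, Pow(-1536, -1)), Mul(72, Rational(-1, 170))) = Add(Mul(-283, Rational(-1, 1536)), Rational(-36, 85)) = Add(Rational(283, 1536), Rational(-36, 85)) = Rational(-31241, 130560)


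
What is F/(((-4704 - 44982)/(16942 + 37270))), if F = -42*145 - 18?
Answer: 55187816/8281 ≈ 6664.4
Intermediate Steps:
F = -6108 (F = -6090 - 18 = -6108)
F/(((-4704 - 44982)/(16942 + 37270))) = -6108*(16942 + 37270)/(-4704 - 44982) = -6108/((-49686/54212)) = -6108/((-49686*1/54212)) = -6108/(-24843/27106) = -6108*(-27106/24843) = 55187816/8281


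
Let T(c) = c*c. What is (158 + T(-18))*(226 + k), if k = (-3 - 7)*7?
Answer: 75192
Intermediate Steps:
T(c) = c²
k = -70 (k = -10*7 = -70)
(158 + T(-18))*(226 + k) = (158 + (-18)²)*(226 - 70) = (158 + 324)*156 = 482*156 = 75192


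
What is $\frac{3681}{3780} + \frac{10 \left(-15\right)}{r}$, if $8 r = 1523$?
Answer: $\frac{118907}{639660} \approx 0.18589$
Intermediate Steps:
$r = \frac{1523}{8}$ ($r = \frac{1}{8} \cdot 1523 = \frac{1523}{8} \approx 190.38$)
$\frac{3681}{3780} + \frac{10 \left(-15\right)}{r} = \frac{3681}{3780} + \frac{10 \left(-15\right)}{\frac{1523}{8}} = 3681 \cdot \frac{1}{3780} - \frac{1200}{1523} = \frac{409}{420} - \frac{1200}{1523} = \frac{118907}{639660}$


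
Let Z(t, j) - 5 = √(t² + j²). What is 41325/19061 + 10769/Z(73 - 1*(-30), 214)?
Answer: 260712791/214931836 + 10769*√56405/56380 ≈ 46.577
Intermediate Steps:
Z(t, j) = 5 + √(j² + t²) (Z(t, j) = 5 + √(t² + j²) = 5 + √(j² + t²))
41325/19061 + 10769/Z(73 - 1*(-30), 214) = 41325/19061 + 10769/(5 + √(214² + (73 - 1*(-30))²)) = 41325*(1/19061) + 10769/(5 + √(45796 + (73 + 30)²)) = 41325/19061 + 10769/(5 + √(45796 + 103²)) = 41325/19061 + 10769/(5 + √(45796 + 10609)) = 41325/19061 + 10769/(5 + √56405)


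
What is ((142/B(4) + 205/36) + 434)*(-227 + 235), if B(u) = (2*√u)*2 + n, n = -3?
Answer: 168514/45 ≈ 3744.8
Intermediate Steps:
B(u) = -3 + 4*√u (B(u) = (2*√u)*2 - 3 = 4*√u - 3 = -3 + 4*√u)
((142/B(4) + 205/36) + 434)*(-227 + 235) = ((142/(-3 + 4*√4) + 205/36) + 434)*(-227 + 235) = ((142/(-3 + 4*2) + 205*(1/36)) + 434)*8 = ((142/(-3 + 8) + 205/36) + 434)*8 = ((142/5 + 205/36) + 434)*8 = (6137/180 + 434)*8 = (84257/180)*8 = 168514/45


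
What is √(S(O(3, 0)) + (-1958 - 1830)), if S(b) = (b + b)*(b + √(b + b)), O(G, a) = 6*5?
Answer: 2*√(-497 + 30*√15) ≈ 39.029*I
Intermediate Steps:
O(G, a) = 30
S(b) = 2*b*(b + √2*√b) (S(b) = (2*b)*(b + √(2*b)) = (2*b)*(b + √2*√b) = 2*b*(b + √2*√b))
√(S(O(3, 0)) + (-1958 - 1830)) = √((2*30² + 2*√2*30^(3/2)) + (-1958 - 1830)) = √((2*900 + 2*√2*(30*√30)) - 3788) = √((1800 + 120*√15) - 3788) = √(-1988 + 120*√15)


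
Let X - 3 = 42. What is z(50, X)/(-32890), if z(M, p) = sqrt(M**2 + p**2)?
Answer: -sqrt(181)/6578 ≈ -0.0020452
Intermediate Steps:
X = 45 (X = 3 + 42 = 45)
z(50, X)/(-32890) = sqrt(50**2 + 45**2)/(-32890) = sqrt(2500 + 2025)*(-1/32890) = sqrt(4525)*(-1/32890) = (5*sqrt(181))*(-1/32890) = -sqrt(181)/6578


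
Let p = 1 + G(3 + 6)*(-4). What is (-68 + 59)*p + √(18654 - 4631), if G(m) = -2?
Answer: -81 + √14023 ≈ 37.419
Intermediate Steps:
p = 9 (p = 1 - 2*(-4) = 1 + 8 = 9)
(-68 + 59)*p + √(18654 - 4631) = (-68 + 59)*9 + √(18654 - 4631) = -9*9 + √14023 = -81 + √14023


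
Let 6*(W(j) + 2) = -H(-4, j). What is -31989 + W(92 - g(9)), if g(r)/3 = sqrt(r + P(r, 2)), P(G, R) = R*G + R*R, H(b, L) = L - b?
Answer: -32007 + sqrt(31)/2 ≈ -32004.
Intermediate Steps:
P(G, R) = R**2 + G*R (P(G, R) = G*R + R**2 = R**2 + G*R)
g(r) = 3*sqrt(4 + 3*r) (g(r) = 3*sqrt(r + 2*(r + 2)) = 3*sqrt(r + 2*(2 + r)) = 3*sqrt(r + (4 + 2*r)) = 3*sqrt(4 + 3*r))
W(j) = -8/3 - j/6 (W(j) = -2 + (-(j - 1*(-4)))/6 = -2 + (-(j + 4))/6 = -2 + (-(4 + j))/6 = -2 + (-4 - j)/6 = -2 + (-2/3 - j/6) = -8/3 - j/6)
-31989 + W(92 - g(9)) = -31989 + (-8/3 - (92 - 3*sqrt(4 + 3*9))/6) = -31989 + (-8/3 - (92 - 3*sqrt(4 + 27))/6) = -31989 + (-8/3 - (92 - 3*sqrt(31))/6) = -31989 + (-8/3 + (-46/3 + sqrt(31)/2)) = -31989 + (-18 + sqrt(31)/2) = -32007 + sqrt(31)/2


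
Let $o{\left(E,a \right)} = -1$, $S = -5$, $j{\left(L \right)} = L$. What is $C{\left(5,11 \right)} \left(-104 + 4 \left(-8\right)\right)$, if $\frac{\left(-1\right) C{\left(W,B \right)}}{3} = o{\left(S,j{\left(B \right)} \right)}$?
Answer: $-408$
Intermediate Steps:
$C{\left(W,B \right)} = 3$ ($C{\left(W,B \right)} = \left(-3\right) \left(-1\right) = 3$)
$C{\left(5,11 \right)} \left(-104 + 4 \left(-8\right)\right) = 3 \left(-104 + 4 \left(-8\right)\right) = 3 \left(-104 - 32\right) = 3 \left(-136\right) = -408$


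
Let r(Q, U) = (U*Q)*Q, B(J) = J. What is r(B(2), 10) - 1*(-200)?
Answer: 240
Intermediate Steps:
r(Q, U) = U*Q**2 (r(Q, U) = (Q*U)*Q = U*Q**2)
r(B(2), 10) - 1*(-200) = 10*2**2 - 1*(-200) = 10*4 + 200 = 40 + 200 = 240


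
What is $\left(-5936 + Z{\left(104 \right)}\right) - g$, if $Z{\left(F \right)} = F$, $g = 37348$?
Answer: $-43180$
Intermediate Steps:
$\left(-5936 + Z{\left(104 \right)}\right) - g = \left(-5936 + 104\right) - 37348 = -5832 - 37348 = -43180$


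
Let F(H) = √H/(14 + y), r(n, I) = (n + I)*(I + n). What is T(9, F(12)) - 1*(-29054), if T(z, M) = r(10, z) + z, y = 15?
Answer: 29424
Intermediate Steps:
r(n, I) = (I + n)² (r(n, I) = (I + n)*(I + n) = (I + n)²)
F(H) = √H/29 (F(H) = √H/(14 + 15) = √H/29)
T(z, M) = z + (10 + z)² (T(z, M) = (z + 10)² + z = (10 + z)² + z = z + (10 + z)²)
T(9, F(12)) - 1*(-29054) = (9 + (10 + 9)²) - 1*(-29054) = (9 + 19²) + 29054 = (9 + 361) + 29054 = 370 + 29054 = 29424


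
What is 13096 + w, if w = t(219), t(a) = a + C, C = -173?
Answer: 13142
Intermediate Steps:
t(a) = -173 + a (t(a) = a - 173 = -173 + a)
w = 46 (w = -173 + 219 = 46)
13096 + w = 13096 + 46 = 13142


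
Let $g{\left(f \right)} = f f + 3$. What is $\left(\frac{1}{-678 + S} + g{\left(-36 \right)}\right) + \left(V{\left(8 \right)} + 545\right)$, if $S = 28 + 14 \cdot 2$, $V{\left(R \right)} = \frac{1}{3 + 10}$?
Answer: $\frac{14911193}{8086} \approx 1844.1$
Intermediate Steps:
$V{\left(R \right)} = \frac{1}{13}$
$S = 56$ ($S = 28 + 28 = 56$)
$g{\left(f \right)} = 3 + f^{2}$ ($g{\left(f \right)} = f^{2} + 3 = 3 + f^{2}$)
$\left(\frac{1}{-678 + S} + g{\left(-36 \right)}\right) + \left(V{\left(8 \right)} + 545\right) = \left(\frac{1}{-678 + 56} + \left(3 + \left(-36\right)^{2}\right)\right) + \left(\frac{1}{13} + 545\right) = \left(\frac{1}{-622} + \left(3 + 1296\right)\right) + \frac{7086}{13} = \left(- \frac{1}{622} + 1299\right) + \frac{7086}{13} = \frac{807977}{622} + \frac{7086}{13} = \frac{14911193}{8086}$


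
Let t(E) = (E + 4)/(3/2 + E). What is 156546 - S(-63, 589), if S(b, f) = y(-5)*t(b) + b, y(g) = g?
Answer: 19263497/123 ≈ 1.5661e+5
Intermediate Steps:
t(E) = (4 + E)/(3/2 + E) (t(E) = (4 + E)/(3*(1/2) + E) = (4 + E)/(3/2 + E))
S(b, f) = b - 10*(4 + b)/(3 + 2*b) (S(b, f) = -10*(4 + b)/(3 + 2*b) + b = b - 10*(4 + b)/(3 + 2*b))
156546 - S(-63, 589) = 156546 - (-40 - 7*(-63) + 2*(-63)**2)/(3 + 2*(-63)) = 156546 - (-40 + 441 + 2*3969)/(3 - 126) = 156546 - (-40 + 441 + 7938)/(-123) = 156546 - (-1)*8339/123 = 156546 - 1*(-8339/123) = 156546 + 8339/123 = 19263497/123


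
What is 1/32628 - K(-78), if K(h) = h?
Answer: 2544985/32628 ≈ 78.000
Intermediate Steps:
1/32628 - K(-78) = 1/32628 - 1*(-78) = 1/32628 + 78 = 2544985/32628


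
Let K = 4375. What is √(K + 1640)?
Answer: √6015 ≈ 77.556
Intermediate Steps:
√(K + 1640) = √(4375 + 1640) = √6015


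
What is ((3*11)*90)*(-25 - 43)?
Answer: -201960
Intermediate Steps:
((3*11)*90)*(-25 - 43) = (33*90)*(-68) = 2970*(-68) = -201960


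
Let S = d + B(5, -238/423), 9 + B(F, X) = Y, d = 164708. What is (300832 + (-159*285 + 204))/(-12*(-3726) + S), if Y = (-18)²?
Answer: 255721/209735 ≈ 1.2193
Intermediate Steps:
Y = 324
B(F, X) = 315 (B(F, X) = -9 + 324 = 315)
S = 165023 (S = 164708 + 315 = 165023)
(300832 + (-159*285 + 204))/(-12*(-3726) + S) = (300832 + (-159*285 + 204))/(-12*(-3726) + 165023) = (300832 + (-45315 + 204))/(44712 + 165023) = (300832 - 45111)/209735 = 255721*(1/209735) = 255721/209735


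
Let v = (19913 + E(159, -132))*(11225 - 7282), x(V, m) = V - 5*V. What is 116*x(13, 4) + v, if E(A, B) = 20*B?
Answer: 68101407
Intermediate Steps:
x(V, m) = -4*V
v = 68107439 (v = (19913 + 20*(-132))*(11225 - 7282) = (19913 - 2640)*3943 = 17273*3943 = 68107439)
116*x(13, 4) + v = 116*(-4*13) + 68107439 = 116*(-52) + 68107439 = -6032 + 68107439 = 68101407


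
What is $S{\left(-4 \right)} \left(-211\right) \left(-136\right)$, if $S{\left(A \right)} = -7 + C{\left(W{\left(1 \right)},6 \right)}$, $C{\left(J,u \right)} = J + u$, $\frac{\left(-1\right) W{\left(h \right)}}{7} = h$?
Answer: $-229568$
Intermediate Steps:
$W{\left(h \right)} = - 7 h$
$S{\left(A \right)} = -8$ ($S{\left(A \right)} = -7 + \left(\left(-7\right) 1 + 6\right) = -7 + \left(-7 + 6\right) = -7 - 1 = -8$)
$S{\left(-4 \right)} \left(-211\right) \left(-136\right) = \left(-8\right) \left(-211\right) \left(-136\right) = 1688 \left(-136\right) = -229568$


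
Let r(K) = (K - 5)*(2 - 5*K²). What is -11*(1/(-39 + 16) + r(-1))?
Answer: -4543/23 ≈ -197.52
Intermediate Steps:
r(K) = (-5 + K)*(2 - 5*K²)
-11*(1/(-39 + 16) + r(-1)) = -11*(1/(-39 + 16) + (-10 - 5*(-1)³ + 2*(-1) + 25*(-1)²)) = -11*(1/(-23) + (-10 - 5*(-1) - 2 + 25*1)) = -11*(-1/23 + (-10 + 5 - 2 + 25)) = -11*(-1/23 + 18) = -11*413/23 = -4543/23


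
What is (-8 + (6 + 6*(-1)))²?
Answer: 64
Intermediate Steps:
(-8 + (6 + 6*(-1)))² = (-8 + (6 - 6))² = (-8 + 0)² = (-8)² = 64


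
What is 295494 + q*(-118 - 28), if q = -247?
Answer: 331556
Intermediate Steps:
295494 + q*(-118 - 28) = 295494 - 247*(-118 - 28) = 295494 - 247*(-146) = 295494 + 36062 = 331556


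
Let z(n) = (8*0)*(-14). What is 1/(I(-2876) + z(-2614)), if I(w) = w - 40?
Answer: -1/2916 ≈ -0.00034294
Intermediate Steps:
I(w) = -40 + w
z(n) = 0 (z(n) = 0*(-14) = 0)
1/(I(-2876) + z(-2614)) = 1/((-40 - 2876) + 0) = 1/(-2916 + 0) = 1/(-2916) = -1/2916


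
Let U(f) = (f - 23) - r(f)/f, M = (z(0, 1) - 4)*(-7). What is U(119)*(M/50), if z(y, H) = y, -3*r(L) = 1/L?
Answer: 8156738/151725 ≈ 53.760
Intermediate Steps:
r(L) = -1/(3*L)
M = 28 (M = (0 - 4)*(-7) = -4*(-7) = 28)
U(f) = -23 + f + 1/(3*f²) (U(f) = (f - 23) - (-1/(3*f))/f = (-23 + f) - (-1)/(3*f²) = (-23 + f) + 1/(3*f²) = -23 + f + 1/(3*f²))
U(119)*(M/50) = (-23 + 119 + (⅓)/119²)*(28/50) = (-23 + 119 + (⅓)*(1/14161))*(28*(1/50)) = (-23 + 119 + 1/42483)*(14/25) = (4078369/42483)*(14/25) = 8156738/151725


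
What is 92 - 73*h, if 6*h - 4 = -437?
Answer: 32161/6 ≈ 5360.2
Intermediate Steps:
h = -433/6 (h = ⅔ + (⅙)*(-437) = ⅔ - 437/6 = -433/6 ≈ -72.167)
92 - 73*h = 92 - 73*(-433/6) = 92 + 31609/6 = 32161/6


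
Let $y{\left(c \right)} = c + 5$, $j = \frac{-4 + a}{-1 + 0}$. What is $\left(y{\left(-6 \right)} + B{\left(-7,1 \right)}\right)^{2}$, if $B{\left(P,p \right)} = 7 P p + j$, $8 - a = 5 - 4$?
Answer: $2809$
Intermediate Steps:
$a = 7$ ($a = 8 - \left(5 - 4\right) = 8 - 1 = 7$)
$j = -3$ ($j = \frac{-4 + 7}{-1 + 0} = \frac{3}{-1} = 3 \left(-1\right) = -3$)
$B{\left(P,p \right)} = -3 + 7 P p$ ($B{\left(P,p \right)} = 7 P p - 3 = -3 + 7 P p$)
$y{\left(c \right)} = 5 + c$
$\left(y{\left(-6 \right)} + B{\left(-7,1 \right)}\right)^{2} = \left(\left(5 - 6\right) + \left(-3 + 7 \left(-7\right) 1\right)\right)^{2} = \left(-1 - 52\right)^{2} = \left(-53\right)^{2} = 2809$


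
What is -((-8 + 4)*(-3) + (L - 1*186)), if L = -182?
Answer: 356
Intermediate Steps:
-((-8 + 4)*(-3) + (L - 1*186)) = -((-8 + 4)*(-3) + (-182 - 1*186)) = -(-4*(-3) + (-182 - 186)) = -(12 - 368) = -1*(-356) = 356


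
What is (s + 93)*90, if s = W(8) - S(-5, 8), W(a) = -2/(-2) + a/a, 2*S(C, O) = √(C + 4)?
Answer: 8550 - 45*I ≈ 8550.0 - 45.0*I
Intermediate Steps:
S(C, O) = √(4 + C)/2 (S(C, O) = √(C + 4)/2 = √(4 + C)/2)
W(a) = 2 (W(a) = -2*(-½) + 1 = 1 + 1 = 2)
s = 2 - I/2 (s = 2 - √(4 - 5)/2 = 2 - √(-1)/2 = 2 - I/2 ≈ 2.0 - 0.5*I)
(s + 93)*90 = ((2 - I/2) + 93)*90 = (95 - I/2)*90 = 8550 - 45*I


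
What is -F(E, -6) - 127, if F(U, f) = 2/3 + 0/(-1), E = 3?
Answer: -383/3 ≈ -127.67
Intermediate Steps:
F(U, f) = ⅔ (F(U, f) = 2*(⅓) + 0*(-1) = ⅔ + 0 = ⅔)
-F(E, -6) - 127 = -1*⅔ - 127 = -⅔ - 127 = -383/3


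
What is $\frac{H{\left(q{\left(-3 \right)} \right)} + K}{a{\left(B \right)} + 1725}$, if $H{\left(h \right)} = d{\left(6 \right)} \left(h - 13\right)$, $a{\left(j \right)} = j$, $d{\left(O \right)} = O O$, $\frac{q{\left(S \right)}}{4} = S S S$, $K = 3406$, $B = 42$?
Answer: $- \frac{50}{93} \approx -0.53763$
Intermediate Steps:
$q{\left(S \right)} = 4 S^{3}$ ($q{\left(S \right)} = 4 S S S = 4 S^{2} S = 4 S^{3}$)
$d{\left(O \right)} = O^{2}$
$H{\left(h \right)} = -468 + 36 h$ ($H{\left(h \right)} = 6^{2} \left(h - 13\right) = 36 \left(-13 + h\right) = -468 + 36 h$)
$\frac{H{\left(q{\left(-3 \right)} \right)} + K}{a{\left(B \right)} + 1725} = \frac{\left(-468 + 36 \cdot 4 \left(-3\right)^{3}\right) + 3406}{42 + 1725} = \frac{\left(-468 + 36 \cdot 4 \left(-27\right)\right) + 3406}{1767} = \left(\left(-468 + 36 \left(-108\right)\right) + 3406\right) \frac{1}{1767} = \left(\left(-468 - 3888\right) + 3406\right) \frac{1}{1767} = \left(-4356 + 3406\right) \frac{1}{1767} = \left(-950\right) \frac{1}{1767} = - \frac{50}{93}$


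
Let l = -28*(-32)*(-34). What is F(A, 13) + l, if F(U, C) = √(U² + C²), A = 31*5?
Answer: -30464 + √24194 ≈ -30308.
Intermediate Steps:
A = 155
F(U, C) = √(C² + U²)
l = -30464 (l = 896*(-34) = -30464)
F(A, 13) + l = √(13² + 155²) - 30464 = √(169 + 24025) - 30464 = √24194 - 30464 = -30464 + √24194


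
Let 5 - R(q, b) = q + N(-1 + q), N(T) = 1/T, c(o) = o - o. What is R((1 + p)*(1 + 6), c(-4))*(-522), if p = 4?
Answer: 266481/17 ≈ 15675.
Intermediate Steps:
c(o) = 0
N(T) = 1/T
R(q, b) = 5 - q - 1/(-1 + q) (R(q, b) = 5 - (q + 1/(-1 + q)) = 5 + (-q - 1/(-1 + q)) = 5 - q - 1/(-1 + q))
R((1 + p)*(1 + 6), c(-4))*(-522) = ((-1 + (-1 + (1 + 4)*(1 + 6))*(5 - (1 + 4)*(1 + 6)))/(-1 + (1 + 4)*(1 + 6)))*(-522) = ((-1 + (-1 + 5*7)*(5 - 5*7))/(-1 + 5*7))*(-522) = ((-1 + (-1 + 35)*(5 - 1*35))/(-1 + 35))*(-522) = ((-1 + 34*(5 - 35))/34)*(-522) = ((-1 + 34*(-30))/34)*(-522) = ((-1 - 1020)/34)*(-522) = ((1/34)*(-1021))*(-522) = -1021/34*(-522) = 266481/17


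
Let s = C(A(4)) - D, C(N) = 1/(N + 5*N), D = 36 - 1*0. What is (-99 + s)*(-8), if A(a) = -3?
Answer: 9724/9 ≈ 1080.4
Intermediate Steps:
D = 36 (D = 36 + 0 = 36)
C(N) = 1/(6*N)
s = -649/18 (s = (⅙)/(-3) - 1*36 = (⅙)*(-⅓) - 36 = -1/18 - 36 = -649/18 ≈ -36.056)
(-99 + s)*(-8) = (-99 - 649/18)*(-8) = -2431/18*(-8) = 9724/9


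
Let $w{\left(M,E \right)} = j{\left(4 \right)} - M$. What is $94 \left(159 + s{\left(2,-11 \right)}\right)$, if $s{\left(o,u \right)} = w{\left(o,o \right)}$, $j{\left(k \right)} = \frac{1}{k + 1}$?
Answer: $\frac{73884}{5} \approx 14777.0$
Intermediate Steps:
$j{\left(k \right)} = \frac{1}{1 + k}$
$w{\left(M,E \right)} = \frac{1}{5} - M$ ($w{\left(M,E \right)} = \frac{1}{1 + 4} - M = \frac{1}{5} - M$)
$s{\left(o,u \right)} = \frac{1}{5} - o$
$94 \left(159 + s{\left(2,-11 \right)}\right) = 94 \left(159 + \left(\frac{1}{5} - 2\right)\right) = 94 \left(159 - \frac{9}{5}\right) = 94 \cdot \frac{786}{5} = \frac{73884}{5}$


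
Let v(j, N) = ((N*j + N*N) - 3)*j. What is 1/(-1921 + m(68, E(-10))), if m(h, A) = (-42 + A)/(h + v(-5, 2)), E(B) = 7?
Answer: -113/217108 ≈ -0.00052048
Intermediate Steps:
v(j, N) = j*(-3 + N**2 + N*j) (v(j, N) = ((N*j + N**2) - 3)*j = ((N**2 + N*j) - 3)*j = (-3 + N**2 + N*j)*j = j*(-3 + N**2 + N*j))
m(h, A) = (-42 + A)/(45 + h) (m(h, A) = (-42 + A)/(h - 5*(-3 + 2**2 + 2*(-5))) = (-42 + A)/(h - 5*(-3 + 4 - 10)) = (-42 + A)/(h - 5*(-9)) = (-42 + A)/(h + 45) = (-42 + A)/(45 + h))
1/(-1921 + m(68, E(-10))) = 1/(-1921 + (-42 + 7)/(45 + 68)) = 1/(-1921 - 35/113) = 1/(-217108/113) = -113/217108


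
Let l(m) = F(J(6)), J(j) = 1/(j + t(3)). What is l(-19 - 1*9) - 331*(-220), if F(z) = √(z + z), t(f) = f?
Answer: 72820 + √2/3 ≈ 72821.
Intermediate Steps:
J(j) = 1/(3 + j) (J(j) = 1/(j + 3) = 1/(3 + j))
F(z) = √2*√z (F(z) = √(2*z) = √2*√z)
l(m) = √2/3 (l(m) = √2*√(1/(3 + 6)) = √2*√(1/9) = √2*√(⅑) = √2*(⅓) = √2/3)
l(-19 - 1*9) - 331*(-220) = √2/3 - 331*(-220) = √2/3 + 72820 = 72820 + √2/3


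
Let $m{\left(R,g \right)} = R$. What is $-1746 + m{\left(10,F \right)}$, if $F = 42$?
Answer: $-1736$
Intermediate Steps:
$-1746 + m{\left(10,F \right)} = -1746 + 10 = -1736$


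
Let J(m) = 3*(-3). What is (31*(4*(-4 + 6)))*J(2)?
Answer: -2232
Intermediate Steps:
J(m) = -9
(31*(4*(-4 + 6)))*J(2) = (31*(4*(-4 + 6)))*(-9) = (31*(4*2))*(-9) = (31*8)*(-9) = 248*(-9) = -2232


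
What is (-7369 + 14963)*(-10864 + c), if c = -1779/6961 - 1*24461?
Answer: -1867357795776/6961 ≈ -2.6826e+8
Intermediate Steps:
c = -170274800/6961 (c = -1779*1/6961 - 24461 = -1779/6961 - 24461 = -170274800/6961 ≈ -24461.)
(-7369 + 14963)*(-10864 + c) = (-7369 + 14963)*(-10864 - 170274800/6961) = 7594*(-245899104/6961) = -1867357795776/6961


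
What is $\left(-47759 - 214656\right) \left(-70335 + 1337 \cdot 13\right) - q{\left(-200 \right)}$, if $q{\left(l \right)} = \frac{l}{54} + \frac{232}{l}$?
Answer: $\frac{9379748642533}{675} \approx 1.3896 \cdot 10^{10}$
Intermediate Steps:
$q{\left(l \right)} = \frac{232}{l} + \frac{l}{54}$ ($q{\left(l \right)} = l \frac{1}{54} + \frac{232}{l} = \frac{l}{54} + \frac{232}{l} = \frac{232}{l} + \frac{l}{54}$)
$\left(-47759 - 214656\right) \left(-70335 + 1337 \cdot 13\right) - q{\left(-200 \right)} = \left(-47759 - 214656\right) \left(-70335 + 1337 \cdot 13\right) - \left(\frac{232}{-200} + \frac{1}{54} \left(-200\right)\right) = - 262415 \left(-70335 + 17381\right) - \left(232 \left(- \frac{1}{200}\right) - \frac{100}{27}\right) = \left(-262415\right) \left(-52954\right) - \left(- \frac{29}{25} - \frac{100}{27}\right) = 13895923910 - - \frac{3283}{675} = 13895923910 + \frac{3283}{675} = \frac{9379748642533}{675}$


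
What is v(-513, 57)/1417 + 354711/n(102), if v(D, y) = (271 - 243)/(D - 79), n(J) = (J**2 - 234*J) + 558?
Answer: -12398110403/451099116 ≈ -27.484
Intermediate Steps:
n(J) = 558 + J**2 - 234*J
v(D, y) = 28/(-79 + D)
v(-513, 57)/1417 + 354711/n(102) = (28/(-79 - 513))/1417 + 354711/(558 + 102**2 - 234*102) = (28/(-592))*(1/1417) + 354711/(558 + 10404 - 23868) = (28*(-1/592))*(1/1417) + 354711/(-12906) = -7/148*1/1417 + 354711*(-1/12906) = -7/209716 - 118237/4302 = -12398110403/451099116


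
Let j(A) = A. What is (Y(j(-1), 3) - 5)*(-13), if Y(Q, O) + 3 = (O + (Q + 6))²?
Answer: -728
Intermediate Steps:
Y(Q, O) = -3 + (6 + O + Q)² (Y(Q, O) = -3 + (O + (Q + 6))² = -3 + (O + (6 + Q))² = -3 + (6 + O + Q)²)
(Y(j(-1), 3) - 5)*(-13) = ((-3 + (6 + 3 - 1)²) - 5)*(-13) = ((-3 + 8²) - 5)*(-13) = ((-3 + 64) - 5)*(-13) = (61 - 5)*(-13) = 56*(-13) = -728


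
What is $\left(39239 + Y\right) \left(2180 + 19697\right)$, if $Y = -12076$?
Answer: $594244951$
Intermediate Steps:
$\left(39239 + Y\right) \left(2180 + 19697\right) = \left(39239 - 12076\right) \left(2180 + 19697\right) = 27163 \cdot 21877 = 594244951$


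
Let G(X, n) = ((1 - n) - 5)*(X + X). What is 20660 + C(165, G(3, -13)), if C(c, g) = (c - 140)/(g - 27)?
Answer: 557845/27 ≈ 20661.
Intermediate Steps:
G(X, n) = 2*X*(-4 - n) (G(X, n) = (-4 - n)*(2*X) = 2*X*(-4 - n))
C(c, g) = (-140 + c)/(-27 + g)
20660 + C(165, G(3, -13)) = 20660 + (-140 + 165)/(-27 - 2*3*(4 - 13)) = 20660 + 25/(-27 - 2*3*(-9)) = 20660 + 25/(-27 + 54) = 20660 + 25/27 = 557845/27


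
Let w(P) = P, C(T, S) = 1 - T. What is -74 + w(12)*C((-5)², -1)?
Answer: -362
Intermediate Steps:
-74 + w(12)*C((-5)², -1) = -74 + 12*(1 - 1*(-5)²) = -74 + 12*(1 - 1*25) = -74 + 12*(1 - 25) = -74 + 12*(-24) = -74 - 288 = -362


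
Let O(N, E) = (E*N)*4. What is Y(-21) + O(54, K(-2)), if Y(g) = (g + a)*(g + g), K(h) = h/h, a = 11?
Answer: 636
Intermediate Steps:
K(h) = 1
Y(g) = 2*g*(11 + g) (Y(g) = (g + 11)*(g + g) = (11 + g)*(2*g) = 2*g*(11 + g))
O(N, E) = 4*E*N
Y(-21) + O(54, K(-2)) = 2*(-21)*(11 - 21) + 4*1*54 = 2*(-21)*(-10) + 216 = 420 + 216 = 636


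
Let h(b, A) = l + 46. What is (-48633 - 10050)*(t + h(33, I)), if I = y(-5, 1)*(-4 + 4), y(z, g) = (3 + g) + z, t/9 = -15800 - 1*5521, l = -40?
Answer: 11260270089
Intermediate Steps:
t = -191889 (t = 9*(-15800 - 1*5521) = 9*(-15800 - 5521) = 9*(-21321) = -191889)
y(z, g) = 3 + g + z
I = 0 (I = (3 + 1 - 5)*(-4 + 4) = -1*0 = 0)
h(b, A) = 6 (h(b, A) = -40 + 46 = 6)
(-48633 - 10050)*(t + h(33, I)) = (-48633 - 10050)*(-191889 + 6) = -58683*(-191883) = 11260270089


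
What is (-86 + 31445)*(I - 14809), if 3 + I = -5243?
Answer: -628904745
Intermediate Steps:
I = -5246 (I = -3 - 5243 = -5246)
(-86 + 31445)*(I - 14809) = (-86 + 31445)*(-5246 - 14809) = 31359*(-20055) = -628904745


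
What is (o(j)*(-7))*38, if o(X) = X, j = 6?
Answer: -1596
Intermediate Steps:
(o(j)*(-7))*38 = (6*(-7))*38 = -42*38 = -1596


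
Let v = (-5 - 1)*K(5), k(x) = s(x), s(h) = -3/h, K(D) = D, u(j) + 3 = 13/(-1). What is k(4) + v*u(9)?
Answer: 1917/4 ≈ 479.25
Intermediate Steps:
u(j) = -16 (u(j) = -3 + 13/(-1) = -3 + 13*(-1) = -3 - 13 = -16)
k(x) = -3/x
v = -30 (v = (-5 - 1)*5 = -6*5 = -30)
k(4) + v*u(9) = -3/4 - 30*(-16) = -3*¼ + 480 = -¾ + 480 = 1917/4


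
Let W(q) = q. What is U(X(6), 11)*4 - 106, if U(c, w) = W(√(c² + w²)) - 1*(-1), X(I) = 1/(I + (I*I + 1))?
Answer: -102 + 4*√223730/43 ≈ -58.000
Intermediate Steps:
X(I) = 1/(1 + I + I²) (X(I) = 1/(I + (I² + 1)) = 1/(I + (1 + I²)) = 1/(1 + I + I²))
U(c, w) = 1 + √(c² + w²) (U(c, w) = √(c² + w²) - 1*(-1) = √(c² + w²) + 1 = 1 + √(c² + w²))
U(X(6), 11)*4 - 106 = (1 + √((1/(1 + 6 + 6²))² + 11²))*4 - 106 = (1 + √((1/(1 + 6 + 36))² + 121))*4 - 106 = (1 + √((1/43)² + 121))*4 - 106 = (1 + √(1/1849 + 121))*4 - 106 = (1 + √(223730/1849))*4 - 106 = (1 + √223730/43)*4 - 106 = (4 + 4*√223730/43) - 106 = -102 + 4*√223730/43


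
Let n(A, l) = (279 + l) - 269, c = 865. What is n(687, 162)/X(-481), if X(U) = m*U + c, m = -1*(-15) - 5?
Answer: -172/3945 ≈ -0.043599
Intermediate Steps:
m = 10 (m = 15 - 5 = 10)
n(A, l) = 10 + l
X(U) = 865 + 10*U (X(U) = 10*U + 865 = 865 + 10*U)
n(687, 162)/X(-481) = (10 + 162)/(865 + 10*(-481)) = 172/(865 - 4810) = 172/(-3945) = 172*(-1/3945) = -172/3945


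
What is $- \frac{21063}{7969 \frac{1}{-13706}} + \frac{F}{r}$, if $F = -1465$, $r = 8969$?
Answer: $\frac{2589244253597}{71473961} \approx 36226.0$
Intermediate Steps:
$- \frac{21063}{7969 \frac{1}{-13706}} + \frac{F}{r} = - \frac{21063}{7969 \frac{1}{-13706}} - \frac{1465}{8969} = - \frac{21063}{7969 \left(- \frac{1}{13706}\right)} - \frac{1465}{8969} = - \frac{21063}{- \frac{7969}{13706}} - \frac{1465}{8969} = \left(-21063\right) \left(- \frac{13706}{7969}\right) - \frac{1465}{8969} = \frac{288689478}{7969} - \frac{1465}{8969} = \frac{2589244253597}{71473961}$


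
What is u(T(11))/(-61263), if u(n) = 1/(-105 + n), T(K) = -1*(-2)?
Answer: 1/6310089 ≈ 1.5848e-7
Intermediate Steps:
T(K) = 2
u(T(11))/(-61263) = 1/((-105 + 2)*(-61263)) = -1/61263/(-103) = -1/103*(-1/61263) = 1/6310089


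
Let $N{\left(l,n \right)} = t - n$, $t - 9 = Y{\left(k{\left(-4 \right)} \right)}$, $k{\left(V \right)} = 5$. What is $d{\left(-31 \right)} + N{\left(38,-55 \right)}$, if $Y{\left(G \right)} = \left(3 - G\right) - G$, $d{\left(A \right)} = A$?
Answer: $26$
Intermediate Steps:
$Y{\left(G \right)} = 3 - 2 G$
$t = 2$ ($t = 9 + \left(3 - 10\right) = 9 - 7 = 2$)
$N{\left(l,n \right)} = 2 - n$
$d{\left(-31 \right)} + N{\left(38,-55 \right)} = -31 + \left(2 - -55\right) = -31 + \left(2 + 55\right) = -31 + 57 = 26$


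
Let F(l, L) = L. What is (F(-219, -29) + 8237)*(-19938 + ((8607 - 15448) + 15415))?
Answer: -93275712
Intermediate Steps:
(F(-219, -29) + 8237)*(-19938 + ((8607 - 15448) + 15415)) = (-29 + 8237)*(-19938 + ((8607 - 15448) + 15415)) = 8208*(-19938 + (-6841 + 15415)) = 8208*(-19938 + 8574) = 8208*(-11364) = -93275712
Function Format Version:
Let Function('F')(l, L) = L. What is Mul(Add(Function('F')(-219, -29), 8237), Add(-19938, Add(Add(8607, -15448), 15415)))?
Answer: -93275712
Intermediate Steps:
Mul(Add(Function('F')(-219, -29), 8237), Add(-19938, Add(Add(8607, -15448), 15415))) = Mul(Add(-29, 8237), Add(-19938, Add(Add(8607, -15448), 15415))) = Mul(8208, Add(-19938, Add(-6841, 15415))) = Mul(8208, Add(-19938, 8574)) = Mul(8208, -11364) = -93275712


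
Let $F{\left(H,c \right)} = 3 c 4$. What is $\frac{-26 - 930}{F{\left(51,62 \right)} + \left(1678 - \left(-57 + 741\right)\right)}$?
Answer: $- \frac{478}{869} \approx -0.55006$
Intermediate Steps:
$F{\left(H,c \right)} = 12 c$
$\frac{-26 - 930}{F{\left(51,62 \right)} + \left(1678 - \left(-57 + 741\right)\right)} = \frac{-26 - 930}{12 \cdot 62 + \left(1678 - \left(-57 + 741\right)\right)} = - \frac{956}{744 + \left(1678 - 684\right)} = - \frac{956}{744 + 994} = - \frac{956}{1738} = \left(-956\right) \frac{1}{1738} = - \frac{478}{869}$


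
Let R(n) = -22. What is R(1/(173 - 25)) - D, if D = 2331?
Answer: -2353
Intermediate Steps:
R(1/(173 - 25)) - D = -22 - 1*2331 = -22 - 2331 = -2353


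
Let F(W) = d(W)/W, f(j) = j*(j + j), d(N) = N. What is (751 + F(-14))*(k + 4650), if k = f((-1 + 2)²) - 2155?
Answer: 1877744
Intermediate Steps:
f(j) = 2*j² (f(j) = j*(2*j) = 2*j²)
F(W) = 1 (F(W) = W/W = 1)
k = -2153 (k = 2*((-1 + 2)²)² - 2155 = 2*(1²)² - 2155 = 2*1² - 2155 = 2*1 - 2155 = 2 - 2155 = -2153)
(751 + F(-14))*(k + 4650) = (751 + 1)*(-2153 + 4650) = 752*2497 = 1877744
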